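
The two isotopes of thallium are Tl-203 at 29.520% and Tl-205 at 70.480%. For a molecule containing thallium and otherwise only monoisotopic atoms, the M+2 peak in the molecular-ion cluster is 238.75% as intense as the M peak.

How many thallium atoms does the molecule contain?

With n Tl atoms, P(M+2)/P(M) = C(n,1)·p^(n−1)q / p^n = n·q/p = n · 0.70480/0.29520.
n = 2.3875 × 0.29520/0.70480 = 1.00 ≈ 1

1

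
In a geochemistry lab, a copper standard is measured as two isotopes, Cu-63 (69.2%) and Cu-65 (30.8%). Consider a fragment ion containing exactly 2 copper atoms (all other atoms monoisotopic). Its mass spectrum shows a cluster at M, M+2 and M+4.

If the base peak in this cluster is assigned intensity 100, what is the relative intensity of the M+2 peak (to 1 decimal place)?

Term probabilities: M 0.4789, M+2 0.4263, M+4 0.0949. Base peak = M.
P(M) = C(2,0) × 0.692^2 × 0.308^0 = 1 × 0.478864 × 1.0000 = 0.478864 (base)
P(M+2) = C(2,1) × 0.692^1 × 0.308^1 = 2 × 0.6920 × 0.3080 = 0.426272
Relative intensity = 0.426272 / 0.478864 × 100 = 89.0

89.0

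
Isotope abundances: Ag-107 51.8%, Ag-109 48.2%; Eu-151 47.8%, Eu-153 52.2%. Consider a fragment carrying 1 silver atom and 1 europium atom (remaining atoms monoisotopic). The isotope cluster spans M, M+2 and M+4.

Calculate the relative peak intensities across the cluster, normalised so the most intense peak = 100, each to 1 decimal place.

Silver pattern (n=1): 0.5180 : 0.4820
Europium pattern (n=1): 0.4780 : 0.5220
Convolve the two distributions (both contribute in 2-u steps):
  M: 0.5180×0.4780 = 0.247604
  M+2: 0.5180×0.5220 + 0.4820×0.4780 = 0.500792
  M+4: 0.4820×0.5220 = 0.251604
Scale to base peak (0.500792) = 100: 49.4 : 100.0 : 50.2

49.4 : 100.0 : 50.2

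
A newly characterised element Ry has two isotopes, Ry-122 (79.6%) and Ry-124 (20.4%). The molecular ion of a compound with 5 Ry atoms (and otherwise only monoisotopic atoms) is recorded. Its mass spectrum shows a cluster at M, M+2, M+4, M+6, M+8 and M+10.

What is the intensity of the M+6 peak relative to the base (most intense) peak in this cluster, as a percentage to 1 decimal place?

13.1%

(0.796 + 0.204)^5 gives M 0.3196, M+2 0.4095, M+4 0.2099, M+6 0.0538, M+8 0.0069, M+10 0.0004; the largest is M+2.
P(M+2) = C(5,1) × 0.796^4 × 0.204^1 = 5 × 0.40146924 × 0.2040 = 0.409499 (base)
P(M+6) = C(5,3) × 0.796^2 × 0.204^3 = 10 × 0.633616 × 0.00848966 = 0.053792
Relative intensity = 0.053792 / 0.409499 × 100 = 13.1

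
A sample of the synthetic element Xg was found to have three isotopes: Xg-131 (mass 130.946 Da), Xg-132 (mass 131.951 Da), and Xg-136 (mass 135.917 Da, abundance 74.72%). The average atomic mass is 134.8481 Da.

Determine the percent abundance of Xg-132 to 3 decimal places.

18.683%

Let x and y be the fractions of Xg-131 and Xg-132. Then x + y = 1 − 0.7472 = 0.2528 and 130.946x + 131.951y = 134.8481 − 0.7472×135.917 = 33.2909176.
Substituting: 130.946x + 131.951(0.2528 − x) = 33.2909176
(130.946 − 131.951)x = -0.0662952  ⇒  x = 0.06597, y = 0.18683
Xg-131: 6.597%, Xg-132: 18.683%.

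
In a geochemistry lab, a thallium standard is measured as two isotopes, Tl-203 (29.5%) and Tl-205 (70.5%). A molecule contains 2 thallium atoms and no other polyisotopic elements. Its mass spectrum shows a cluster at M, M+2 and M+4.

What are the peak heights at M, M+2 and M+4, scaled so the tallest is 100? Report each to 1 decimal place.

17.5 : 83.7 : 100.0

Expanding (0.295 + 0.705)^2:
P(M) = 0.295^2 = 0.087025
P(M+2) = 2 × 0.295^1 × 0.705^1 = 0.415950
P(M+4) = 0.705^2 = 0.497025
The M+4 peak is largest (0.497025); scaling to 100 gives 17.5 : 83.7 : 100.0.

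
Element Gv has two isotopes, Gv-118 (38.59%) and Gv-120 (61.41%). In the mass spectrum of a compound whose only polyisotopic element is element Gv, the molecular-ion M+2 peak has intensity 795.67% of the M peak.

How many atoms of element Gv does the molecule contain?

With n Gv atoms, P(M+2)/P(M) = C(n,1)·p^(n−1)q / p^n = n·q/p = n · 0.6141/0.3859.
n = 7.9567 × 0.3859/0.6141 = 5.00 ≈ 5

5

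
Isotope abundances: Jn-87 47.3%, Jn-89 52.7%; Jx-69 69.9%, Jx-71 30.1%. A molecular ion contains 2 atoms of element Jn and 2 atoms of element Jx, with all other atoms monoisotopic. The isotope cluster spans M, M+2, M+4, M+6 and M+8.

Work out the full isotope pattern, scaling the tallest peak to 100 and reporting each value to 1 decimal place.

Element Jn pattern (n=2): 0.223729 : 0.498542 : 0.277729
Element Jx pattern (n=2): 0.488601 : 0.420798 : 0.090601
Convolve the two distributions (both contribute in 2-u steps):
  M: 0.223729×0.488601 = 0.109314
  M+2: 0.223729×0.420798 + 0.498542×0.488601 = 0.337733
  M+4: 0.223729×0.090601 + 0.498542×0.420798 + 0.277729×0.488601 = 0.365754
  M+6: 0.498542×0.090601 + 0.277729×0.420798 = 0.162036
  M+8: 0.277729×0.090601 = 0.025163
Scale to base peak (0.365754) = 100: 29.9 : 92.3 : 100.0 : 44.3 : 6.9

29.9 : 92.3 : 100.0 : 44.3 : 6.9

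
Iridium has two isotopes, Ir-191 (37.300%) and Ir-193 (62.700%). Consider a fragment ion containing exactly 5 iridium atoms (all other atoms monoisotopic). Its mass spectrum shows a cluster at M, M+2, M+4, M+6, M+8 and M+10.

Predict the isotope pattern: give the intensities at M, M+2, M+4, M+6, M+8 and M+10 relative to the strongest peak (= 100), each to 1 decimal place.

2.1 : 17.7 : 59.5 : 100.0 : 84.0 : 28.3

The 5 Ir atoms are independent, so intensities follow the terms of (0.37300 + 0.62700)^5.
P(M) = 0.37300^5 = 0.007220
P(M+2) = 5 × 0.37300^4 × 0.62700^1 = 0.060684
P(M+4) = 10 × 0.37300^3 × 0.62700^2 = 0.204015
P(M+6) = 10 × 0.37300^2 × 0.62700^3 = 0.342942
P(M+8) = 5 × 0.37300^1 × 0.62700^4 = 0.288237
P(M+10) = 0.62700^5 = 0.096903
The M+6 peak is largest (0.342942); scaling to 100 gives 2.1 : 17.7 : 59.5 : 100.0 : 84.0 : 28.3.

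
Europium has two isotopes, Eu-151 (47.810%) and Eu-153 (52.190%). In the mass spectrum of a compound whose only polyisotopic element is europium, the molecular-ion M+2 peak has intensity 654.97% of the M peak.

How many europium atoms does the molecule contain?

For n independent Eu atoms, I(M+2)/I(M) = n · (abundance Eu-153) / (abundance Eu-151) = n · 0.52190/0.47810.
n = 6.5497 × 0.47810/0.52190 = 6.00 ≈ 6

6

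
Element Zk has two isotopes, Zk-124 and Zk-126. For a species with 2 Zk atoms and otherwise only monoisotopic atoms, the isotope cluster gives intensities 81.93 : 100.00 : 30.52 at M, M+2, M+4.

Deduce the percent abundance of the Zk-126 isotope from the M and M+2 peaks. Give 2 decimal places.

Let p = fractional abundance of Zk-124. I(M+2)/I(M) = [C(2,1)·p^1·(1−p)] / p^2 = 2·(1−p)/p = 100.00/81.93 = 1.2206
(1−p)/p = 1.2206/2 = 0.6103  ⇒  p = 1/(1 + 0.6103) = 0.6210
Zk-124: 62.10%, Zk-126: 37.90%.

37.90%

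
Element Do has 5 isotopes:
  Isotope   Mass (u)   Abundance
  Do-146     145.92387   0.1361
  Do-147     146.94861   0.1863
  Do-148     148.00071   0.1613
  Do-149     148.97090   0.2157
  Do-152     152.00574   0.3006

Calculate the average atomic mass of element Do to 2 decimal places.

The abundance-weighted mean is 0.1361 × 145.92387 + 0.1863 × 146.94861 + 0.1613 × 148.00071 + 0.2157 × 148.97090 + 0.3006 × 152.00574
= 19.860239 + 27.376526 + 23.872515 + 32.133023 + 45.692925 = 148.935228 u

148.94 u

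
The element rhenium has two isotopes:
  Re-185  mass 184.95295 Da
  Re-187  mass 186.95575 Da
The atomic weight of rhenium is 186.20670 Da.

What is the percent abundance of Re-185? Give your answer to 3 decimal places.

Writing the weighted mean with unknown fraction x of Re-185:
184.95295·x + 186.95575·(1 − x) = 186.20670
(184.95295 − 186.95575)·x = 186.20670 − 186.95575
x = -0.74905 / -2.00280 = 0.37400 → 37.400% Re-185, 62.600% Re-187.

37.400%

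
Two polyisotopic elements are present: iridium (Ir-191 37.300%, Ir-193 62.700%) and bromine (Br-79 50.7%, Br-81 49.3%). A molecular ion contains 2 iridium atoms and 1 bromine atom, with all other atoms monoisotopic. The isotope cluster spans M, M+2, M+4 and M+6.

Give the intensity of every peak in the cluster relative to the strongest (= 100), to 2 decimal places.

Iridium pattern (n=2): 0.139129 : 0.467742 : 0.393129
Bromine pattern (n=1): 0.5070 : 0.4930
Convolve the two distributions (both contribute in 2-u steps):
  M: 0.139129×0.5070 = 0.070538
  M+2: 0.139129×0.4930 + 0.467742×0.5070 = 0.305736
  M+4: 0.467742×0.4930 + 0.393129×0.5070 = 0.429913
  M+6: 0.393129×0.4930 = 0.193813
Scale to base peak (0.429913) = 100: 16.41 : 71.12 : 100.00 : 45.08

16.41 : 71.12 : 100.00 : 45.08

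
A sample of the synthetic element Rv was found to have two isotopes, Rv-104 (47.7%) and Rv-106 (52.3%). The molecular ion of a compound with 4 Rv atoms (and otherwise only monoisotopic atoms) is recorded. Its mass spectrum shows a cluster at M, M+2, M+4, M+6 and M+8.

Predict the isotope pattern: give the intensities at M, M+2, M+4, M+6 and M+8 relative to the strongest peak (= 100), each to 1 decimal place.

Expanding (0.477 + 0.523)^4:
P(M) = 0.477^4 = 0.051769
P(M+2) = 4 × 0.477^3 × 0.523^1 = 0.227048
P(M+4) = 6 × 0.477^2 × 0.523^2 = 0.373415
P(M+6) = 4 × 0.477^1 × 0.523^3 = 0.272950
P(M+8) = 0.523^4 = 0.074818
The M+4 peak is largest (0.373415); scaling to 100 gives 13.9 : 60.8 : 100.0 : 73.1 : 20.0.

13.9 : 60.8 : 100.0 : 73.1 : 20.0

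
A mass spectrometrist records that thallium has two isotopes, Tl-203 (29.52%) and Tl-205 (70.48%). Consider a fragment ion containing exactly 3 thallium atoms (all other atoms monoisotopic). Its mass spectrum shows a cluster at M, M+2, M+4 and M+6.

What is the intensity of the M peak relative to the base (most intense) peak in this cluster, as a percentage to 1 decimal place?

5.8%

(0.2952 + 0.7048)^3 gives M 0.0257, M+2 0.1843, M+4 0.4399, M+6 0.3501; the largest is M+4.
P(M+4) = C(3,2) × 0.2952^1 × 0.7048^2 = 3 × 0.2952 × 0.49674304 = 0.439916 (base)
P(M) = C(3,0) × 0.2952^3 × 0.7048^0 = 1 × 0.02572463 × 1.0000 = 0.025725
Relative intensity = 0.025725 / 0.439916 × 100 = 5.8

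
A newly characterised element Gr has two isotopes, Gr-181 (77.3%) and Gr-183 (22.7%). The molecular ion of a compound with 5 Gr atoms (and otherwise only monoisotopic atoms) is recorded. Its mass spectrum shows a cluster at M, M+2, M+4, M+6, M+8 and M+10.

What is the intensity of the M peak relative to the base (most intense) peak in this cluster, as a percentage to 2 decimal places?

Term probabilities: M 0.2760, M+2 0.4052, M+4 0.2380, M+6 0.0699, M+8 0.0103, M+10 0.0006. Base peak = M+2.
P(M+2) = C(5,1) × 0.773^4 × 0.227^1 = 5 × 0.35704091 × 0.2270 = 0.405241 (base)
P(M) = C(5,0) × 0.773^5 × 0.227^0 = 1 × 0.27599262 × 1.0000 = 0.275993
Relative intensity = 0.275993 / 0.405241 × 100 = 68.11

68.11%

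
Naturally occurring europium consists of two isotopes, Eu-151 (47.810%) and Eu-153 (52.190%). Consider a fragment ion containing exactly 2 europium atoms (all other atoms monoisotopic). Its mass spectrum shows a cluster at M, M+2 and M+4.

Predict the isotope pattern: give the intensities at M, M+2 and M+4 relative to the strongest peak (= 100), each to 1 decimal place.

Expanding (0.47810 + 0.52190)^2:
P(M) = 0.47810^2 = 0.228580
P(M+2) = 2 × 0.47810^1 × 0.52190^1 = 0.499041
P(M+4) = 0.52190^2 = 0.272380
The M+2 peak is largest (0.499041); scaling to 100 gives 45.8 : 100.0 : 54.6.

45.8 : 100.0 : 54.6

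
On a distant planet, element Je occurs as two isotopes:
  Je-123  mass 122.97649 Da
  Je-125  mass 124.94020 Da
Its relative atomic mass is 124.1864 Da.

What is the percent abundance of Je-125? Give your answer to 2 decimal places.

Let x be the fractional abundance of Je-123; then Je-125 has abundance 1 − x.
122.97649·x + 124.94020·(1 − x) = 124.1864
(122.97649 − 124.94020)·x = 124.1864 − 124.94020
x = -0.75380 / -1.96371 = 0.38387 → 38.39% Je-123, 61.61% Je-125.

61.61%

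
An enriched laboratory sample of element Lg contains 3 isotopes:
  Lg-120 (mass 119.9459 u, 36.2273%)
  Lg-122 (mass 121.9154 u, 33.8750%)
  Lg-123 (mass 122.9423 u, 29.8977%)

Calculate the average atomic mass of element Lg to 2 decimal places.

The abundance-weighted mean is 0.362273 × 119.9459 + 0.338750 × 121.9154 + 0.298977 × 122.9423
= 43.45316 + 41.29884 + 36.75692 = 121.50892 u

121.51 u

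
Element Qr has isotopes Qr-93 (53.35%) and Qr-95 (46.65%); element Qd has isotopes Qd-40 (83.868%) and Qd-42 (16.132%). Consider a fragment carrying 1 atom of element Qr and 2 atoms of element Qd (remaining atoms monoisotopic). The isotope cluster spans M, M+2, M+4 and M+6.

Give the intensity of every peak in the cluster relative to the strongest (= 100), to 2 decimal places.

Element Qr pattern (n=1): 0.5335 : 0.4665
Element Qd pattern (n=2): 0.70338414 : 0.27059172 : 0.02602414
Convolve the two distributions (both contribute in 2-u steps):
  M: 0.5335×0.70338414 = 0.375255
  M+2: 0.5335×0.27059172 + 0.4665×0.70338414 = 0.472489
  M+4: 0.5335×0.02602414 + 0.4665×0.27059172 = 0.140115
  M+6: 0.4665×0.02602414 = 0.012140
Scale to base peak (0.472489) = 100: 79.42 : 100.00 : 29.65 : 2.57

79.42 : 100.00 : 29.65 : 2.57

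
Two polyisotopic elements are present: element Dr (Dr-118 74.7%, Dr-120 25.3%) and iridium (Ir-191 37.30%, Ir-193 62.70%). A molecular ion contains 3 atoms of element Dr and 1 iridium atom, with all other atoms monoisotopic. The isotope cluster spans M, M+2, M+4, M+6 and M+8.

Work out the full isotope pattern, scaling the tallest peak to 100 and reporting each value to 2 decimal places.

Element Dr pattern (n=3): 0.41683272 : 0.42352883 : 0.14344417 : 0.01619428
Iridium pattern (n=1): 0.3730 : 0.6270
Convolve the two distributions (both contribute in 2-u steps):
  M: 0.41683272×0.3730 = 0.155479
  M+2: 0.41683272×0.6270 + 0.42352883×0.3730 = 0.419330
  M+4: 0.42352883×0.6270 + 0.14344417×0.3730 = 0.319057
  M+6: 0.14344417×0.6270 + 0.01619428×0.3730 = 0.095980
  M+8: 0.01619428×0.6270 = 0.010154
Scale to base peak (0.419330) = 100: 37.08 : 100.00 : 76.09 : 22.89 : 2.42

37.08 : 100.00 : 76.09 : 22.89 : 2.42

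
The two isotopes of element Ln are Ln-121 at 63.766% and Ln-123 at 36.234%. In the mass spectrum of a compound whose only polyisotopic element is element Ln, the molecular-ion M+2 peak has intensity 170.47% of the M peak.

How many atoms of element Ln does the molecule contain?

With n Ln atoms, P(M+2)/P(M) = C(n,1)·p^(n−1)q / p^n = n·q/p = n · 0.36234/0.63766.
n = 1.7047 × 0.63766/0.36234 = 3.00 ≈ 3

3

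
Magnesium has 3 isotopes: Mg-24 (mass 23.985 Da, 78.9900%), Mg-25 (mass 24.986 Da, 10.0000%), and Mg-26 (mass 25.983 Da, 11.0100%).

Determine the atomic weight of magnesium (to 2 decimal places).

Ar = Σ fᵢ·mᵢ = 0.789900 × 23.985 + 0.100000 × 24.986 + 0.110100 × 25.983
= 18.9458 + 2.4986 + 2.8607 = 24.3051 Da

24.31 Da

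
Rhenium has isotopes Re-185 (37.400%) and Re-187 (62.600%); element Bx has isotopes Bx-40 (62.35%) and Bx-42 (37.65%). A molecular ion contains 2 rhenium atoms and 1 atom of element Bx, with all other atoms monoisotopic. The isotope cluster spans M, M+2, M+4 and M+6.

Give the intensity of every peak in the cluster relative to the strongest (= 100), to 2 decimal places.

20.73 : 81.93 : 100.00 : 35.08

Rhenium pattern (n=2): 0.139876 : 0.468248 : 0.391876
Element Bx pattern (n=1): 0.6235 : 0.3765
Convolve the two distributions (both contribute in 2-u steps):
  M: 0.139876×0.6235 = 0.087213
  M+2: 0.139876×0.3765 + 0.468248×0.6235 = 0.344616
  M+4: 0.468248×0.3765 + 0.391876×0.6235 = 0.420630
  M+6: 0.391876×0.3765 = 0.147541
Scale to base peak (0.420630) = 100: 20.73 : 81.93 : 100.00 : 35.08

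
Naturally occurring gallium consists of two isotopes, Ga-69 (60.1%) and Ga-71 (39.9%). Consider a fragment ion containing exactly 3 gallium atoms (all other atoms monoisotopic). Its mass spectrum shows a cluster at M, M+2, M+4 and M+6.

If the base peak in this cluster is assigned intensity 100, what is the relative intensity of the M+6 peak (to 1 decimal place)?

Binomial terms of (0.601 + 0.399)^3: M 0.2171, M+2 0.4324, M+4 0.2870, M+6 0.0635 → M+2 is the base peak.
P(M+2) = C(3,1) × 0.601^2 × 0.399^1 = 3 × 0.361201 × 0.3990 = 0.432358 (base)
P(M+6) = C(3,3) × 0.601^0 × 0.399^3 = 1 × 1.0000 × 0.0635212 = 0.063521
Relative intensity = 0.063521 / 0.432358 × 100 = 14.7

14.7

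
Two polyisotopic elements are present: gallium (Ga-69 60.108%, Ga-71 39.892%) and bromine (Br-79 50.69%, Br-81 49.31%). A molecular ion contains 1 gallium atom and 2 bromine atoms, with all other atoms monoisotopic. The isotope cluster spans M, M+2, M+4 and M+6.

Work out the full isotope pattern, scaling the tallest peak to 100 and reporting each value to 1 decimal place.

Gallium pattern (n=1): 0.60108 : 0.39892
Bromine pattern (n=2): 0.25694761 : 0.49990478 : 0.24314761
Convolve the two distributions (both contribute in 2-u steps):
  M: 0.60108×0.25694761 = 0.154446
  M+2: 0.60108×0.49990478 + 0.39892×0.25694761 = 0.402984
  M+4: 0.60108×0.24314761 + 0.39892×0.49990478 = 0.345573
  M+6: 0.39892×0.24314761 = 0.096996
Scale to base peak (0.402984) = 100: 38.3 : 100.0 : 85.8 : 24.1

38.3 : 100.0 : 85.8 : 24.1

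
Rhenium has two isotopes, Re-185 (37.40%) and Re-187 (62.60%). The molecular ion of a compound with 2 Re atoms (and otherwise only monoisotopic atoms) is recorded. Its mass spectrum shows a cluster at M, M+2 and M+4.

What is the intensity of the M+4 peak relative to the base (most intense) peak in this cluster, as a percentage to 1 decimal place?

83.7%

Term probabilities: M 0.1399, M+2 0.4682, M+4 0.3919. Base peak = M+2.
P(M+2) = C(2,1) × 0.3740^1 × 0.6260^1 = 2 × 0.3740 × 0.6260 = 0.468248 (base)
P(M+4) = C(2,2) × 0.3740^0 × 0.6260^2 = 1 × 1.0000 × 0.391876 = 0.391876
Relative intensity = 0.391876 / 0.468248 × 100 = 83.7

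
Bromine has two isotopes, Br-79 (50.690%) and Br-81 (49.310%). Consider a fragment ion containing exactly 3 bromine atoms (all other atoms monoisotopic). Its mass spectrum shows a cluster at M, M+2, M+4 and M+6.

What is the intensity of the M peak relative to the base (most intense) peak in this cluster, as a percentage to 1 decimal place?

34.3%

(0.50690 + 0.49310)^3 gives M 0.1302, M+2 0.3801, M+4 0.3698, M+6 0.1199; the largest is M+2.
P(M+2) = C(3,1) × 0.50690^2 × 0.49310^1 = 3 × 0.25694761 × 0.4931 = 0.380103 (base)
P(M) = C(3,0) × 0.50690^3 × 0.49310^0 = 1 × 0.13024674 × 1.0000 = 0.130247
Relative intensity = 0.130247 / 0.380103 × 100 = 34.3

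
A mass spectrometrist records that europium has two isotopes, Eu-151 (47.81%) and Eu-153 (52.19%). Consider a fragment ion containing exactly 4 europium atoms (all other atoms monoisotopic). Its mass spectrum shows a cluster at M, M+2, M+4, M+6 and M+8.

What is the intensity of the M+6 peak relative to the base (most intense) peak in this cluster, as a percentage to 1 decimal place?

72.8%

(0.4781 + 0.5219)^4 gives M 0.0522, M+2 0.2281, M+4 0.3736, M+6 0.2719, M+8 0.0742; the largest is M+4.
P(M+4) = C(4,2) × 0.4781^2 × 0.5219^2 = 6 × 0.22857961 × 0.27237961 = 0.373563 (base)
P(M+6) = C(4,3) × 0.4781^1 × 0.5219^3 = 4 × 0.4781 × 0.14215492 = 0.271857
Relative intensity = 0.271857 / 0.373563 × 100 = 72.8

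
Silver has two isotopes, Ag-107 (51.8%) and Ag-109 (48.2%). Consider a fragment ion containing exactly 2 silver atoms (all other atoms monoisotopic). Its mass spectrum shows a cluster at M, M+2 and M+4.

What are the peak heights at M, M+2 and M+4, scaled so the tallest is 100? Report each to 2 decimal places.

53.73 : 100.00 : 46.53

Each Ag atom is independently Ag-107 (p = 0.518) or Ag-109 (q = 0.482); the cluster is the binomial expansion (p + q)^2.
P(M) = 0.518^2 = 0.268324
P(M+2) = 2 × 0.518^1 × 0.482^1 = 0.499352
P(M+4) = 0.482^2 = 0.232324
The M+2 peak is largest (0.499352); scaling to 100 gives 53.73 : 100.00 : 46.53.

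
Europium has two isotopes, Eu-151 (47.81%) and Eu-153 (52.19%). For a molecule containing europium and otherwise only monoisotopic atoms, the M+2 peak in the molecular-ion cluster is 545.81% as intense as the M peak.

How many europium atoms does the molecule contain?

5

With n Eu atoms, P(M+2)/P(M) = C(n,1)·p^(n−1)q / p^n = n·q/p = n · 0.5219/0.4781.
n = 5.4581 × 0.4781/0.5219 = 5.00 ≈ 5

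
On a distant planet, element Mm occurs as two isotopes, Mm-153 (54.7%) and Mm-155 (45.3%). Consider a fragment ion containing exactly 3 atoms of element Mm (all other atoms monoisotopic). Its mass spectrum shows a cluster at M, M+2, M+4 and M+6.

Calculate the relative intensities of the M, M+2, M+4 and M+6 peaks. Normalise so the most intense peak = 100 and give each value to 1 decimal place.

The 3 Mm atoms are independent, so intensities follow the terms of (0.547 + 0.453)^3.
P(M) = 0.547^3 = 0.163667
P(M+2) = 3 × 0.547^2 × 0.453^1 = 0.406625
P(M+4) = 3 × 0.547^1 × 0.453^2 = 0.336748
P(M+6) = 0.453^3 = 0.092960
The M+2 peak is largest (0.406625); scaling to 100 gives 40.3 : 100.0 : 82.8 : 22.9.

40.3 : 100.0 : 82.8 : 22.9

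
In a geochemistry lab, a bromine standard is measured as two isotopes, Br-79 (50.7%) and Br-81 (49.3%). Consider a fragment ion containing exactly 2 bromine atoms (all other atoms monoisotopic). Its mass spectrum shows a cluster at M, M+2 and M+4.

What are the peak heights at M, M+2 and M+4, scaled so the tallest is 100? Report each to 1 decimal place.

The 2 Br atoms are independent, so intensities follow the terms of (0.507 + 0.493)^2.
P(M) = 0.507^2 = 0.257049
P(M+2) = 2 × 0.507^1 × 0.493^1 = 0.499902
P(M+4) = 0.493^2 = 0.243049
The M+2 peak is largest (0.499902); scaling to 100 gives 51.4 : 100.0 : 48.6.

51.4 : 100.0 : 48.6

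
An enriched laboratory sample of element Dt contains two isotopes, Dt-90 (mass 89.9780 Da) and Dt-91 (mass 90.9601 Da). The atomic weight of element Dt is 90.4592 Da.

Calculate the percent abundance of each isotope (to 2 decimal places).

Writing the weighted mean with unknown fraction x of Dt-90:
89.9780·x + 90.9601·(1 − x) = 90.4592
(89.9780 − 90.9601)·x = 90.4592 − 90.9601
x = -0.5009 / -0.9821 = 0.51003 → 51.00% Dt-90, 49.00% Dt-91.

Dt-90: 51.00%, Dt-91: 49.00%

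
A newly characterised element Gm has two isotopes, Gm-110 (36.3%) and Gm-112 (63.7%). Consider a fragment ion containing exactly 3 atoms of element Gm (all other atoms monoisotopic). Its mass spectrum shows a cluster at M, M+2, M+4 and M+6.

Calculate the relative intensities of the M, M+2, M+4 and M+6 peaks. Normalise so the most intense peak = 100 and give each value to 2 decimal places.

Each Gm atom is independently Gm-110 (p = 0.363) or Gm-112 (q = 0.637); the cluster is the binomial expansion (p + q)^3.
P(M) = 0.363^3 = 0.047832
P(M+2) = 3 × 0.363^2 × 0.637^1 = 0.251811
P(M+4) = 3 × 0.363^1 × 0.637^2 = 0.441882
P(M+6) = 0.637^3 = 0.258475
The M+4 peak is largest (0.441882); scaling to 100 gives 10.82 : 56.99 : 100.00 : 58.49.

10.82 : 56.99 : 100.00 : 58.49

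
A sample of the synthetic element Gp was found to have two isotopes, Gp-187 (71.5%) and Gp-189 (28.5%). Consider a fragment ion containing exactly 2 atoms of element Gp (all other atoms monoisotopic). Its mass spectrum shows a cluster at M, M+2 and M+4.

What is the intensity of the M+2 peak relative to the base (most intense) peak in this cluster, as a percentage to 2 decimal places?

Term probabilities: M 0.5112, M+2 0.4076, M+4 0.0812. Base peak = M.
P(M) = C(2,0) × 0.715^2 × 0.285^0 = 1 × 0.511225 × 1.0000 = 0.511225 (base)
P(M+2) = C(2,1) × 0.715^1 × 0.285^1 = 2 × 0.7150 × 0.2850 = 0.407550
Relative intensity = 0.407550 / 0.511225 × 100 = 79.72

79.72%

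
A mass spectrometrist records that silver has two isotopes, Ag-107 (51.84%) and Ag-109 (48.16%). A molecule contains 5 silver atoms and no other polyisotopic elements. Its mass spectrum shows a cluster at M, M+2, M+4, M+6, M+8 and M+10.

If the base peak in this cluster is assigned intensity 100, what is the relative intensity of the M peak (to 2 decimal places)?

11.59

Term probabilities: M 0.0374, M+2 0.1739, M+4 0.3231, M+6 0.3002, M+8 0.1394, M+10 0.0259. Base peak = M+4.
P(M+4) = C(5,2) × 0.5184^3 × 0.4816^2 = 10 × 0.13931407 × 0.23193856 = 0.323123 (base)
P(M) = C(5,0) × 0.5184^5 × 0.4816^0 = 1 × 0.03743906 × 1.0000 = 0.037439
Relative intensity = 0.037439 / 0.323123 × 100 = 11.59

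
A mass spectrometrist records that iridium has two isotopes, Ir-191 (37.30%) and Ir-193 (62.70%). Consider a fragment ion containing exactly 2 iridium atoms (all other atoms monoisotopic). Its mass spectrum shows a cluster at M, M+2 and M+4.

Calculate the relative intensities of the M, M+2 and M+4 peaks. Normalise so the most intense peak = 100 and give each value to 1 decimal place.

29.7 : 100.0 : 84.0

The 2 Ir atoms are independent, so intensities follow the terms of (0.3730 + 0.6270)^2.
P(M) = 0.3730^2 = 0.139129
P(M+2) = 2 × 0.3730^1 × 0.6270^1 = 0.467742
P(M+4) = 0.6270^2 = 0.393129
The M+2 peak is largest (0.467742); scaling to 100 gives 29.7 : 100.0 : 84.0.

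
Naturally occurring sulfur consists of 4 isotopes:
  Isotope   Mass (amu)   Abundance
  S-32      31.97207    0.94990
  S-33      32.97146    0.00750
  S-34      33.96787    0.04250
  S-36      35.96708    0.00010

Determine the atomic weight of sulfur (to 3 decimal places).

32.065 amu

Weight each isotope mass by its fractional abundance: 0.94990 × 31.97207 + 0.00750 × 32.97146 + 0.04250 × 33.96787 + 0.00010 × 35.96708
= 30.370269 + 0.247286 + 1.443634 + 0.003597 = 32.064786 amu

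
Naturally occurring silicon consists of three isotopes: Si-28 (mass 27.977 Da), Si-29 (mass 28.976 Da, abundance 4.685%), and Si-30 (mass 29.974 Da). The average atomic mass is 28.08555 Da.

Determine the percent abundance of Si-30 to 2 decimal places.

3.09%

The remaining 95.315% is split between Si-28 (fraction x) and Si-30 (fraction 0.95315 − x).
Substituting: 27.977x + 29.974(0.95315 − x) = 26.7280244
(27.977 − 29.974)x = -1.8416937  ⇒  x = 0.92223, y = 0.03092
Si-28: 92.22%, Si-30: 3.09%.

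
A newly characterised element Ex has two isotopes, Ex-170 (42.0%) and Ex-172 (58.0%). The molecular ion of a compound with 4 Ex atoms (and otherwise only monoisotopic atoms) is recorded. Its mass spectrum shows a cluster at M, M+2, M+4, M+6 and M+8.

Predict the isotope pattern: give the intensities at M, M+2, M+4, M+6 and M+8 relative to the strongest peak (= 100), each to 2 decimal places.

8.74 : 48.28 : 100.00 : 92.06 : 31.78

The 4 Ex atoms are independent, so intensities follow the terms of (0.420 + 0.580)^4.
P(M) = 0.420^4 = 0.031117
P(M+2) = 4 × 0.420^3 × 0.580^1 = 0.171884
P(M+4) = 6 × 0.420^2 × 0.580^2 = 0.356046
P(M+6) = 4 × 0.420^1 × 0.580^3 = 0.327788
P(M+8) = 0.580^4 = 0.113165
The M+4 peak is largest (0.356046); scaling to 100 gives 8.74 : 48.28 : 100.00 : 92.06 : 31.78.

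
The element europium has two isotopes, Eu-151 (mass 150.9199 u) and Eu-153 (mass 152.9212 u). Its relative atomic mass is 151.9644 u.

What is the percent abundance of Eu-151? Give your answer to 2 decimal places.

47.81%

With x = fraction of Eu-151 (so Eu-153 is 1 − x):
150.9199·x + 152.9212·(1 − x) = 151.9644
(150.9199 − 152.9212)·x = 151.9644 − 152.9212
x = -0.9568 / -2.0013 = 0.47809 → 47.81% Eu-151, 52.19% Eu-153.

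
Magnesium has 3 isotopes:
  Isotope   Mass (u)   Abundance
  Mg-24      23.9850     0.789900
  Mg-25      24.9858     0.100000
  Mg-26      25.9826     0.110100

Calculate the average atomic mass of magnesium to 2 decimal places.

The abundance-weighted mean is 0.789900 × 23.9850 + 0.100000 × 24.9858 + 0.110100 × 25.9826
= 18.94575 + 2.49858 + 2.86068 = 24.30501 u

24.31 u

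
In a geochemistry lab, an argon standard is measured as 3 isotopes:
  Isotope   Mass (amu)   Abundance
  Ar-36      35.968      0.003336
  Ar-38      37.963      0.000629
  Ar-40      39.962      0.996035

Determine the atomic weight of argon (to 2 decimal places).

39.95 amu

Weight each isotope mass by its fractional abundance: 0.003336 × 35.968 + 0.000629 × 37.963 + 0.996035 × 39.962
= 0.1200 + 0.0239 + 39.8036 = 39.9475 amu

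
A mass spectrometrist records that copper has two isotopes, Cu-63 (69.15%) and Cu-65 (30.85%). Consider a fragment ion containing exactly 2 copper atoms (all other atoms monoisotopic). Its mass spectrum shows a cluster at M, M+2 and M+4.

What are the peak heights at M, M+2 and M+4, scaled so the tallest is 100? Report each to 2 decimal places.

100.00 : 89.23 : 19.90

Expanding (0.6915 + 0.3085)^2:
P(M) = 0.6915^2 = 0.478172
P(M+2) = 2 × 0.6915^1 × 0.3085^1 = 0.426656
P(M+4) = 0.3085^2 = 0.095172
The M peak is largest (0.478172); scaling to 100 gives 100.00 : 89.23 : 19.90.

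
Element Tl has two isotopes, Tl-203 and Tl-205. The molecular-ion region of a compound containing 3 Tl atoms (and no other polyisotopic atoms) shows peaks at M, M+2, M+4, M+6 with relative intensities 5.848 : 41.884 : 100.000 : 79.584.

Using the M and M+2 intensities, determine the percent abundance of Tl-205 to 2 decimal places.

70.48%

Let p = fractional abundance of Tl-203. I(M+2)/I(M) = [C(3,1)·p^2·(1−p)] / p^3 = 3·(1−p)/p = 41.884/5.848 = 7.1621
(1−p)/p = 7.1621/3 = 2.3874  ⇒  p = 1/(1 + 2.3874) = 0.2952
Tl-203: 29.52%, Tl-205: 70.48%.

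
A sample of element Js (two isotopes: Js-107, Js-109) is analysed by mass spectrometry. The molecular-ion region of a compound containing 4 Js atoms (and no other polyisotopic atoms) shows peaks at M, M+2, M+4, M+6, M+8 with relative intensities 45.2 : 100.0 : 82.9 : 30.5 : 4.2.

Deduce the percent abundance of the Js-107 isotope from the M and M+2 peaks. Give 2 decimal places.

If p is the fraction of Js that is Js-107, then I(M+2)/I(M) = [C(4,1)·p^3·(1−p)] / p^4 = 4·(1−p)/p = 100.0/45.2 = 2.2124
(1−p)/p = 2.2124/4 = 0.5531  ⇒  p = 1/(1 + 0.5531) = 0.6439
Js-107: 64.39%, Js-109: 35.61%.

64.39%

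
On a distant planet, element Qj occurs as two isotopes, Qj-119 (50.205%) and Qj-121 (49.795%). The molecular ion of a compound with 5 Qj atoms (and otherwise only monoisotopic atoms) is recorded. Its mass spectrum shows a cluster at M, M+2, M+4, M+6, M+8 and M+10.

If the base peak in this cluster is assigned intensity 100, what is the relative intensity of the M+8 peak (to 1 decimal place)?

(0.50205 + 0.49795)^5 gives M 0.0319, M+2 0.1582, M+4 0.3138, M+6 0.3112, M+8 0.1543, M+10 0.0306; the largest is M+4.
P(M+4) = C(5,2) × 0.50205^3 × 0.49795^2 = 10 × 0.12654381 × 0.2479542 = 0.313771 (base)
P(M+8) = C(5,4) × 0.50205^1 × 0.49795^4 = 5 × 0.50205 × 0.06148129 = 0.154333
Relative intensity = 0.154333 / 0.313771 × 100 = 49.2

49.2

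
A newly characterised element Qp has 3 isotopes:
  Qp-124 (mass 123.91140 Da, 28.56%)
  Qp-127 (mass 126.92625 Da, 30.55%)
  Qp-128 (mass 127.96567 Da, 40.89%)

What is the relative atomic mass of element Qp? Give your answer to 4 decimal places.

Weight each isotope mass by its fractional abundance: 0.2856 × 123.91140 + 0.3055 × 126.92625 + 0.4089 × 127.96567
= 35.389096 + 38.775969 + 52.325162 = 126.490227 Da

126.4902 Da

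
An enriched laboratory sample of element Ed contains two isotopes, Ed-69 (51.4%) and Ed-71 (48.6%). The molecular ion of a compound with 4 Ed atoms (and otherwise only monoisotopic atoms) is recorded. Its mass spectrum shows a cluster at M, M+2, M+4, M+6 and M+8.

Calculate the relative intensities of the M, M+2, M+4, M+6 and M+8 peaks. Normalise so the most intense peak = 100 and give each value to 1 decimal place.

18.6 : 70.5 : 100.0 : 63.0 : 14.9

Expanding (0.514 + 0.486)^4:
P(M) = 0.514^4 = 0.069800
P(M+2) = 4 × 0.514^3 × 0.486^1 = 0.263989
P(M+4) = 6 × 0.514^2 × 0.486^2 = 0.374412
P(M+6) = 4 × 0.514^1 × 0.486^3 = 0.236011
P(M+8) = 0.486^4 = 0.055789
The M+4 peak is largest (0.374412); scaling to 100 gives 18.6 : 70.5 : 100.0 : 63.0 : 14.9.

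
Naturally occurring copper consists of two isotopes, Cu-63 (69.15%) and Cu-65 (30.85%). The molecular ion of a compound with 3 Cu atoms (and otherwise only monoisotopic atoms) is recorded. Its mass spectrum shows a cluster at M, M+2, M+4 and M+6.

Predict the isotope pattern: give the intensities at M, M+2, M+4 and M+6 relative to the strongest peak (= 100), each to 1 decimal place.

74.7 : 100.0 : 44.6 : 6.6

The 3 Cu atoms are independent, so intensities follow the terms of (0.6915 + 0.3085)^3.
P(M) = 0.6915^3 = 0.330656
P(M+2) = 3 × 0.6915^2 × 0.3085^1 = 0.442548
P(M+4) = 3 × 0.6915^1 × 0.3085^2 = 0.197435
P(M+6) = 0.3085^3 = 0.029361
The M+2 peak is largest (0.442548); scaling to 100 gives 74.7 : 100.0 : 44.6 : 6.6.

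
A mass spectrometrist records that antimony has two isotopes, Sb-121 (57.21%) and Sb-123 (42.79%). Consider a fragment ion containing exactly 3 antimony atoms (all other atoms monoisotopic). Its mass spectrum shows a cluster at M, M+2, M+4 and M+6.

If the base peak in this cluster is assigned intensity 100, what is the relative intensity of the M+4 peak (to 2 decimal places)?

Binomial terms of (0.5721 + 0.4279)^3: M 0.1872, M+2 0.4202, M+4 0.3143, M+6 0.0783 → M+2 is the base peak.
P(M+2) = C(3,1) × 0.5721^2 × 0.4279^1 = 3 × 0.32729841 × 0.4279 = 0.420153 (base)
P(M+4) = C(3,2) × 0.5721^1 × 0.4279^2 = 3 × 0.5721 × 0.18309841 = 0.314252
Relative intensity = 0.314252 / 0.420153 × 100 = 74.79

74.79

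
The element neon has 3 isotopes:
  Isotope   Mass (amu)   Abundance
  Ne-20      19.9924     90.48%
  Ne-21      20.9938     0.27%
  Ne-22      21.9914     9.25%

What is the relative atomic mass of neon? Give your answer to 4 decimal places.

20.1800 amu

Weight each isotope mass by its fractional abundance: 0.9048 × 19.9924 + 0.0027 × 20.9938 + 0.0925 × 21.9914
= 18.08912 + 0.05668 + 2.03420 = 20.18000 amu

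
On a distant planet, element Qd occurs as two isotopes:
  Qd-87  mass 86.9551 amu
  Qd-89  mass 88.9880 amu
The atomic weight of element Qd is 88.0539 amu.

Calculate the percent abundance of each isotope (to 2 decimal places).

Qd-87: 45.95%, Qd-89: 54.05%

Writing the weighted mean with unknown fraction x of Qd-87:
86.9551·x + 88.9880·(1 − x) = 88.0539
(86.9551 − 88.9880)·x = 88.0539 − 88.9880
x = -0.9341 / -2.0329 = 0.45949 → 45.95% Qd-87, 54.05% Qd-89.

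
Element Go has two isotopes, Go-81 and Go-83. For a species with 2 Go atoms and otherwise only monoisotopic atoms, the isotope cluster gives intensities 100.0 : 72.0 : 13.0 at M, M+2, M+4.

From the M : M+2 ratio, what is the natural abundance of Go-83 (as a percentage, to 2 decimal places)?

If p is the fraction of Go that is Go-81, then I(M+2)/I(M) = [C(2,1)·p^1·(1−p)] / p^2 = 2·(1−p)/p = 72.0/100.0 = 0.7200
(1−p)/p = 0.7200/2 = 0.3600  ⇒  p = 1/(1 + 0.3600) = 0.7353
Go-81: 73.53%, Go-83: 26.47%.

26.47%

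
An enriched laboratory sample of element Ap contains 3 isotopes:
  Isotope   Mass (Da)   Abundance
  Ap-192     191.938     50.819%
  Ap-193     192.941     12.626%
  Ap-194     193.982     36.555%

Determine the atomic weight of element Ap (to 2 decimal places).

Ar = Σ fᵢ·mᵢ = 0.50819 × 191.938 + 0.12626 × 192.941 + 0.36555 × 193.982
= 97.5410 + 24.3607 + 70.9101 = 192.8118 Da

192.81 Da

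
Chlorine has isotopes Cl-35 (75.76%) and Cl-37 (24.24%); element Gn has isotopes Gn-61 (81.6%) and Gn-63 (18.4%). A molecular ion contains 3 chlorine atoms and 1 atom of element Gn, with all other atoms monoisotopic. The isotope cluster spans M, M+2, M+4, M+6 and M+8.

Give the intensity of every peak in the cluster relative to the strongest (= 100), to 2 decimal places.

Chlorine pattern (n=3): 0.4348304 : 0.41738208 : 0.13354464 : 0.01424288
Element Gn pattern (n=1): 0.8160 : 0.1840
Convolve the two distributions (both contribute in 2-u steps):
  M: 0.4348304×0.8160 = 0.354822
  M+2: 0.4348304×0.1840 + 0.41738208×0.8160 = 0.420593
  M+4: 0.41738208×0.1840 + 0.13354464×0.8160 = 0.185771
  M+6: 0.13354464×0.1840 + 0.01424288×0.8160 = 0.036194
  M+8: 0.01424288×0.1840 = 0.002621
Scale to base peak (0.420593) = 100: 84.36 : 100.00 : 44.17 : 8.61 : 0.62

84.36 : 100.00 : 44.17 : 8.61 : 0.62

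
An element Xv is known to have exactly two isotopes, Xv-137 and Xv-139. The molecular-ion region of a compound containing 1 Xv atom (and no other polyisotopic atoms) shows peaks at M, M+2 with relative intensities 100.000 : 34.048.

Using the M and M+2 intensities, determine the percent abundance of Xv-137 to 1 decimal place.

74.6%

If p is the fraction of Xv that is Xv-137, then I(M+2)/I(M) = [C(1,1)·p^0·(1−p)] / p^1 = 1·(1−p)/p = 34.048/100.000 = 0.3405
(1−p)/p = 0.3405/1 = 0.3405  ⇒  p = 1/(1 + 0.3405) = 0.7460
Xv-137: 74.6%, Xv-139: 25.4%.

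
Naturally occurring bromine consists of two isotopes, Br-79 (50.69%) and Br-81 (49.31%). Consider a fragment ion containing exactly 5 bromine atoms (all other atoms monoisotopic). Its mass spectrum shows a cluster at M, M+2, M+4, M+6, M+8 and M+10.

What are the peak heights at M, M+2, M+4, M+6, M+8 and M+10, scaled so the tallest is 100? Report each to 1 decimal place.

10.6 : 51.4 : 100.0 : 97.3 : 47.3 : 9.2

Expanding (0.5069 + 0.4931)^5:
P(M) = 0.5069^5 = 0.033467
P(M+2) = 5 × 0.5069^4 × 0.4931^1 = 0.162777
P(M+4) = 10 × 0.5069^3 × 0.4931^2 = 0.316692
P(M+6) = 10 × 0.5069^2 × 0.4931^3 = 0.308070
P(M+8) = 5 × 0.5069^1 × 0.4931^4 = 0.149842
P(M+10) = 0.4931^5 = 0.029152
The M+4 peak is largest (0.316692); scaling to 100 gives 10.6 : 51.4 : 100.0 : 97.3 : 47.3 : 9.2.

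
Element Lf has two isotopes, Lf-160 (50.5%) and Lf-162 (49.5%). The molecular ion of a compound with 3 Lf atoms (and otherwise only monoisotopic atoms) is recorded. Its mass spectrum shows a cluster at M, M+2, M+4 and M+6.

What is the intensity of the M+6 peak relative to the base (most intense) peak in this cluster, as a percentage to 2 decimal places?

32.03%

Term probabilities: M 0.1288, M+2 0.3787, M+4 0.3712, M+6 0.1213. Base peak = M+2.
P(M+2) = C(3,1) × 0.505^2 × 0.495^1 = 3 × 0.255025 × 0.4950 = 0.378712 (base)
P(M+6) = C(3,3) × 0.505^0 × 0.495^3 = 1 × 1.0000 × 0.12128738 = 0.121287
Relative intensity = 0.121287 / 0.378712 × 100 = 32.03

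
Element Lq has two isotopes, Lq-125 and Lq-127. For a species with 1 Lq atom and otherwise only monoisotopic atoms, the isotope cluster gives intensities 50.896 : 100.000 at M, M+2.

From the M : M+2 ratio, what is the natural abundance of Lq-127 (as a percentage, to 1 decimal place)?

If p is the fraction of Lq that is Lq-125, then I(M+2)/I(M) = [C(1,1)·p^0·(1−p)] / p^1 = 1·(1−p)/p = 100.000/50.896 = 1.9648
(1−p)/p = 1.9648/1 = 1.9648  ⇒  p = 1/(1 + 1.9648) = 0.3373
Lq-125: 33.7%, Lq-127: 66.3%.

66.3%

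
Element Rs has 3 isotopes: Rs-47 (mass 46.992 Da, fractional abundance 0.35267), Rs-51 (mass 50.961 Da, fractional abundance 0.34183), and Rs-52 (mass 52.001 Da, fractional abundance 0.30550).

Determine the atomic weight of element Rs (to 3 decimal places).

49.879 Da

Weight each isotope mass by its fractional abundance: 0.35267 × 46.992 + 0.34183 × 50.961 + 0.30550 × 52.001
= 16.5727 + 17.4200 + 15.8863 = 49.8790 Da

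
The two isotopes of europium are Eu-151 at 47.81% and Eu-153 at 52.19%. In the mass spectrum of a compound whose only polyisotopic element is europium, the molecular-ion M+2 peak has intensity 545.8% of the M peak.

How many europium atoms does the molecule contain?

5

With n Eu atoms, P(M+2)/P(M) = C(n,1)·p^(n−1)q / p^n = n·q/p = n · 0.5219/0.4781.
n = 5.458 × 0.4781/0.5219 = 5.00 ≈ 5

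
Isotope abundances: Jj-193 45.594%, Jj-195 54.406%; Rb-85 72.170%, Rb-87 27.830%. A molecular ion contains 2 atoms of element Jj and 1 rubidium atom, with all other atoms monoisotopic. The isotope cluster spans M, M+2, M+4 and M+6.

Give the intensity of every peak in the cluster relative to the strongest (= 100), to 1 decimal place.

Element Jj pattern (n=2): 0.20788128 : 0.49611743 : 0.29600128
Rubidium pattern (n=1): 0.7217 : 0.2783
Convolve the two distributions (both contribute in 2-u steps):
  M: 0.20788128×0.7217 = 0.150028
  M+2: 0.20788128×0.2783 + 0.49611743×0.7217 = 0.415901
  M+4: 0.49611743×0.2783 + 0.29600128×0.7217 = 0.351694
  M+6: 0.29600128×0.2783 = 0.082377
Scale to base peak (0.415901) = 100: 36.1 : 100.0 : 84.6 : 19.8

36.1 : 100.0 : 84.6 : 19.8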